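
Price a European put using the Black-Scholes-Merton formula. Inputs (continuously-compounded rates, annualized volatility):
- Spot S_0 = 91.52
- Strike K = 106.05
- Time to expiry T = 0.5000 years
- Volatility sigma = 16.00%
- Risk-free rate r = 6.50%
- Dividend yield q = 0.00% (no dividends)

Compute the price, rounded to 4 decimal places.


d1 = (ln(S/K) + (r - q + 0.5*sigma^2) * T) / (sigma * sqrt(T)) = -0.95859950
d2 = d1 - sigma * sqrt(T) = -1.07173659
exp(-rT) = 0.96802245; exp(-qT) = 1.00000000
P = K * exp(-rT) * N(-d2) - S_0 * exp(-qT) * N(-d1)
N(-d1) = 0.83111973; N(-d2) = 0.85808082
P = 106.0500 * 0.96802245 * 0.85808082 - 91.5200 * 1.00000000 * 0.83111973 = 12.0255

Answer: Price = 12.0255


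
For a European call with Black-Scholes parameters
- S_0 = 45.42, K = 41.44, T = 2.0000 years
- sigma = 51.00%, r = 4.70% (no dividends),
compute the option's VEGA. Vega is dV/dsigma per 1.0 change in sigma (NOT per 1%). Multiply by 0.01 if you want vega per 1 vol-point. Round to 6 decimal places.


d1 = 0.6181027497; d2 = -0.1031461671
phi(d1) = 0.3295708129; exp(-qT) = 1.0000000000; exp(-rT) = 0.9102827622
Vega = S * exp(-qT) * phi(d1) * sqrt(T) = 45.4200 * 1.0000000000 * 0.3295708129 * 1.4142135624 = 21.169513

Answer: Vega = 21.169513


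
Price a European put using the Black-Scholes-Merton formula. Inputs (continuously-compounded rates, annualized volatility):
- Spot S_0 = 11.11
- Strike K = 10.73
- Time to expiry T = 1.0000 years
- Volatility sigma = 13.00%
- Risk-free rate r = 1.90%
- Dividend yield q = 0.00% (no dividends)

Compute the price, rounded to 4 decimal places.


Answer: Price = 0.3170

Derivation:
d1 = (ln(S/K) + (r - q + 0.5*sigma^2) * T) / (sigma * sqrt(T)) = 0.47886190
d2 = d1 - sigma * sqrt(T) = 0.34886190
exp(-rT) = 0.98117936; exp(-qT) = 1.00000000
P = K * exp(-rT) * N(-d2) - S_0 * exp(-qT) * N(-d1)
N(-d1) = 0.31601844; N(-d2) = 0.36359649
P = 10.7300 * 0.98117936 * 0.36359649 - 11.1100 * 1.00000000 * 0.31601844 = 0.3170


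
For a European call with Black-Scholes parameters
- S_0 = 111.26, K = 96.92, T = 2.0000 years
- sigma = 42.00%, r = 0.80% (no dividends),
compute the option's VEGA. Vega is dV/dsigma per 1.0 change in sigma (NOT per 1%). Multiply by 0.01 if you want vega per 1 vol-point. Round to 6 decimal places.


d1 = 0.5562302434; d2 = -0.0377394528
phi(d1) = 0.3417640901; exp(-qT) = 1.0000000000; exp(-rT) = 0.9841273201
Vega = S * exp(-qT) * phi(d1) * sqrt(T) = 111.2600 * 1.0000000000 * 0.3417640901 * 1.4142135624 = 53.775008

Answer: Vega = 53.775008


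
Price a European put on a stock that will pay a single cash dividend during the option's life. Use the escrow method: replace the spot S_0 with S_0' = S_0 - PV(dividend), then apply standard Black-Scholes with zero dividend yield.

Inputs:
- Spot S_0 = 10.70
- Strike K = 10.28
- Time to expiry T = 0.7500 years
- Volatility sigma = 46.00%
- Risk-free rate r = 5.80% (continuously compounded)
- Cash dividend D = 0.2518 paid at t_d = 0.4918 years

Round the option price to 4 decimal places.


PV(D) = D * exp(-r * t_d) = 0.2518 * 0.97187858 = 0.24471903
S_0' = S_0 - PV(D) = 10.7000 - 0.24471903 = 10.45528097
d1 = (ln(S_0'/K) + (r + sigma^2/2)*T) / (sigma*sqrt(T)) = 0.35082048
d2 = d1 - sigma*sqrt(T) = -0.04755120
exp(-rT) = 0.95743255
N(-d1) = 0.36286151; N(-d2) = 0.51896304
P = K * exp(-rT) * N(-d2) - S_0' * N(-d1) = 10.2800 * 0.95743255 * 0.51896304 - 10.45528097 * 0.36286151 = 1.3140

Answer: Price = 1.3140


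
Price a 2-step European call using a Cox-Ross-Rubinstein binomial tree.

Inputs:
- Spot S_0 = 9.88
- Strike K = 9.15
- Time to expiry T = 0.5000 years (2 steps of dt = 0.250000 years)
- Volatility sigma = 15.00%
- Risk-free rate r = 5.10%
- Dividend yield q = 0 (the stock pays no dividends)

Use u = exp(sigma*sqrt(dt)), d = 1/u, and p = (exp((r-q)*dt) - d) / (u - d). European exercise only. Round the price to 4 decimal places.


Answer: Price = V(0,0) = 1.0786

Derivation:
dt = T/N = 0.250000
u = exp(sigma*sqrt(dt)) = 1.077884; d = 1/u = 0.927743
p = (exp((r-q)*dt) - d) / (u - d) = 0.566723
Discount per step: exp(-r*dt) = 0.987331
Stock lattice S(k, i) with i counting down-moves:
  k=0: S(0,0) = 9.8800
  k=1: S(1,0) = 10.6495; S(1,1) = 9.1661
  k=2: S(2,0) = 11.4789; S(2,1) = 9.8800; S(2,2) = 8.5038
Terminal payoffs V(N, i) = max(S_T - K, 0):
  V(2,0) = 2.328922; V(2,1) = 0.730000; V(2,2) = 0.000000
Backward induction: V(k, i) = exp(-r*dt) * [p * V(k+1, i) + (1-p) * V(k+1, i+1)].
  V(1,0) = exp(-r*dt) * [p*2.328922 + (1-p)*0.730000] = 1.615417
  V(1,1) = exp(-r*dt) * [p*0.730000 + (1-p)*0.000000] = 0.408466
  V(0,0) = exp(-r*dt) * [p*1.615417 + (1-p)*0.408466] = 1.078632


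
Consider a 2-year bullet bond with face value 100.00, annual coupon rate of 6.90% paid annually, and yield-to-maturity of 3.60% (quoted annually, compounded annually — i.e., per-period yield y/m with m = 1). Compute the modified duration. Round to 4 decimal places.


Coupon per period c = face * coupon_rate / m = 6.900000
Periods per year m = 1; per-period yield y/m = 0.036000
Number of cashflows N = 2
Cashflows (t years, CF_t, discount factor 1/(1+y/m)^(m*t), PV):
  t = 1.0000: CF_t = 6.900000, DF = 0.965251, PV = 6.660232
  t = 2.0000: CF_t = 106.900000, DF = 0.931709, PV = 99.599738
Price P = sum_t PV_t = 106.259969
First compute Macaulay numerator sum_t t * PV_t:
  t * PV_t at t = 1.0000: 6.660232
  t * PV_t at t = 2.0000: 199.199475
Macaulay duration D = 205.859707 / 106.259969 = 1.937321
Modified duration = D / (1 + y/m) = 1.937321 / (1 + 0.036000) = 1.870001

Answer: Modified duration = 1.8700


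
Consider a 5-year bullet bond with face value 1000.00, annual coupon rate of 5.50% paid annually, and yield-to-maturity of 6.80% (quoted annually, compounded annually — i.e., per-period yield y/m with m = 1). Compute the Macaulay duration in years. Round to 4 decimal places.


Answer: Macaulay duration = 4.4894 years

Derivation:
Coupon per period c = face * coupon_rate / m = 55.000000
Periods per year m = 1; per-period yield y/m = 0.068000
Number of cashflows N = 5
Cashflows (t years, CF_t, discount factor 1/(1+y/m)^(m*t), PV):
  t = 1.0000: CF_t = 55.000000, DF = 0.936330, PV = 51.498127
  t = 2.0000: CF_t = 55.000000, DF = 0.876713, PV = 48.219220
  t = 3.0000: CF_t = 55.000000, DF = 0.820892, PV = 45.149083
  t = 4.0000: CF_t = 55.000000, DF = 0.768626, PV = 42.274422
  t = 5.0000: CF_t = 1055.000000, DF = 0.719687, PV = 759.269922
Price P = sum_t PV_t = 946.410775
Macaulay numerator sum_t t * PV_t:
  t * PV_t at t = 1.0000: 51.498127
  t * PV_t at t = 2.0000: 96.438441
  t * PV_t at t = 3.0000: 135.447248
  t * PV_t at t = 4.0000: 169.097688
  t * PV_t at t = 5.0000: 3796.349612
Macaulay duration D = (sum_t t * PV_t) / P = 4248.831117 / 946.410775 = 4.489415


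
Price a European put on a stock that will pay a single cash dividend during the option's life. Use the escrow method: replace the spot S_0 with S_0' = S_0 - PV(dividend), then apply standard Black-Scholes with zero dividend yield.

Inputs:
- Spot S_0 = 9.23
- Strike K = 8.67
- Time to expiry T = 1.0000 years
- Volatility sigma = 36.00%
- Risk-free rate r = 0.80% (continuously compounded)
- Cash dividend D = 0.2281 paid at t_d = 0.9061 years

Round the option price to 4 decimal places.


PV(D) = D * exp(-r * t_d) = 0.2281 * 0.99277741 = 0.22645253
S_0' = S_0 - PV(D) = 9.2300 - 0.22645253 = 9.00354747
d1 = (ln(S_0'/K) + (r + sigma^2/2)*T) / (sigma*sqrt(T)) = 0.30708298
d2 = d1 - sigma*sqrt(T) = -0.05291702
exp(-rT) = 0.99203191
N(-d1) = 0.37939011; N(-d2) = 0.52110099
P = K * exp(-rT) * N(-d2) - S_0' * N(-d1) = 8.6700 * 0.99203191 * 0.52110099 - 9.00354747 * 0.37939011 = 1.0661

Answer: Price = 1.0661


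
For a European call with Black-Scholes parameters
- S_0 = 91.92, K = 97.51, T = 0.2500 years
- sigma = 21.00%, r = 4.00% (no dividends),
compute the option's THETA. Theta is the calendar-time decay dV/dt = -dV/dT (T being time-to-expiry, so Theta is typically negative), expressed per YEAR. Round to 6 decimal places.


Answer: Theta = -8.231950

Derivation:
d1 = -0.4145124124; d2 = -0.5195124124
phi(d1) = 0.3660999838; exp(-qT) = 1.0000000000; exp(-rT) = 0.9900498337
Theta = -S*exp(-qT)*phi(d1)*sigma/(2*sqrt(T)) - r*K*exp(-rT)*N(d2) + q*S*exp(-qT)*N(d1)
N(d1) = 0.3392494393; N(d2) = 0.3017017297; sqrt(T) = 0.5000000000
Term 1 = -91.9200 * 1.0000000000 * 0.3660999838 * 0.2100 / (2 * 0.5000000000) = -7.0669012073
Term 2 = -0.0400 * 97.5100 * 0.9900498337 * 0.3017017297 = -1.1650484944
Term 3 = 0 (no dividend yield, q = 0)
Theta = -7.0669012073 + (-1.1650484944) + (0.0000000000) = -8.231950


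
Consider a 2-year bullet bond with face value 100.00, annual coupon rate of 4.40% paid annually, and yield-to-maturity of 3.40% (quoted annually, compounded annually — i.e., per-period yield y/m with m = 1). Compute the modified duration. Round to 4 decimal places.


Coupon per period c = face * coupon_rate / m = 4.400000
Periods per year m = 1; per-period yield y/m = 0.034000
Number of cashflows N = 2
Cashflows (t years, CF_t, discount factor 1/(1+y/m)^(m*t), PV):
  t = 1.0000: CF_t = 4.400000, DF = 0.967118, PV = 4.255319
  t = 2.0000: CF_t = 104.400000, DF = 0.935317, PV = 97.647116
Price P = sum_t PV_t = 101.902435
First compute Macaulay numerator sum_t t * PV_t:
  t * PV_t at t = 1.0000: 4.255319
  t * PV_t at t = 2.0000: 195.294232
Macaulay duration D = 199.549551 / 101.902435 = 1.958241
Modified duration = D / (1 + y/m) = 1.958241 / (1 + 0.034000) = 1.893850

Answer: Modified duration = 1.8939


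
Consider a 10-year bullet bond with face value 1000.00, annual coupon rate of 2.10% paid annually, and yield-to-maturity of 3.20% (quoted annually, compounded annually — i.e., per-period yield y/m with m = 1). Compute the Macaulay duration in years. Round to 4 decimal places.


Coupon per period c = face * coupon_rate / m = 21.000000
Periods per year m = 1; per-period yield y/m = 0.032000
Number of cashflows N = 10
Cashflows (t years, CF_t, discount factor 1/(1+y/m)^(m*t), PV):
  t = 1.0000: CF_t = 21.000000, DF = 0.968992, PV = 20.348837
  t = 2.0000: CF_t = 21.000000, DF = 0.938946, PV = 19.717866
  t = 3.0000: CF_t = 21.000000, DF = 0.909831, PV = 19.106459
  t = 4.0000: CF_t = 21.000000, DF = 0.881620, PV = 18.514010
  t = 5.0000: CF_t = 21.000000, DF = 0.854283, PV = 17.939933
  t = 6.0000: CF_t = 21.000000, DF = 0.827793, PV = 17.383656
  t = 7.0000: CF_t = 21.000000, DF = 0.802125, PV = 16.844628
  t = 8.0000: CF_t = 21.000000, DF = 0.777253, PV = 16.322314
  t = 9.0000: CF_t = 21.000000, DF = 0.753152, PV = 15.816195
  t = 10.0000: CF_t = 1021.000000, DF = 0.729799, PV = 745.124373
Price P = sum_t PV_t = 907.118269
Macaulay numerator sum_t t * PV_t:
  t * PV_t at t = 1.0000: 20.348837
  t * PV_t at t = 2.0000: 39.435731
  t * PV_t at t = 3.0000: 57.319376
  t * PV_t at t = 4.0000: 74.056042
  t * PV_t at t = 5.0000: 89.699663
  t * PV_t at t = 6.0000: 104.301934
  t * PV_t at t = 7.0000: 117.912393
  t * PV_t at t = 8.0000: 130.578508
  t * PV_t at t = 9.0000: 142.345758
  t * PV_t at t = 10.0000: 7451.243726
Macaulay duration D = (sum_t t * PV_t) / P = 8227.241969 / 907.118269 = 9.069646

Answer: Macaulay duration = 9.0696 years


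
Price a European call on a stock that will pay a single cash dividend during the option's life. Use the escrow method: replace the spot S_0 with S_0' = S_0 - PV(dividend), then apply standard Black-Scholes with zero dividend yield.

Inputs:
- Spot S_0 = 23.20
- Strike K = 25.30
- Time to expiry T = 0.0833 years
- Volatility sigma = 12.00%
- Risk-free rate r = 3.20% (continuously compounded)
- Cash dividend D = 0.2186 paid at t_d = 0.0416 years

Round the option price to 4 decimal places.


PV(D) = D * exp(-r * t_d) = 0.2186 * 0.99866969 = 0.21830919
S_0' = S_0 - PV(D) = 23.2000 - 0.21830919 = 22.98169081
d1 = (ln(S_0'/K) + (r + sigma^2/2)*T) / (sigma*sqrt(T)) = -2.68063044
d2 = d1 - sigma*sqrt(T) = -2.71526453
exp(-rT) = 0.99733795
N(d1) = 0.00367418; N(d2) = 0.00331114
C = S_0' * N(d1) - K * exp(-rT) * N(d2) = 22.98169081 * 0.00367418 - 25.3000 * 0.99733795 * 0.00331114 = 0.0009

Answer: Price = 0.0009


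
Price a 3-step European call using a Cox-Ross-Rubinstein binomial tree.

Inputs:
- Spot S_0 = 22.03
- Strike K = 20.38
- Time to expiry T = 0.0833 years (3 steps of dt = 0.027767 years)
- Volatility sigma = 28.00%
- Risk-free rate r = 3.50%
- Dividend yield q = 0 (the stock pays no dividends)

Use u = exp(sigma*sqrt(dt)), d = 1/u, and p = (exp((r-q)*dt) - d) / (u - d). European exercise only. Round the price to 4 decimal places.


dt = T/N = 0.027767
u = exp(sigma*sqrt(dt)) = 1.047763; d = 1/u = 0.954414
p = (exp((r-q)*dt) - d) / (u - d) = 0.498754
Discount per step: exp(-r*dt) = 0.999029
Stock lattice S(k, i) with i counting down-moves:
  k=0: S(0,0) = 22.0300
  k=1: S(1,0) = 23.0822; S(1,1) = 21.0257
  k=2: S(2,0) = 24.1847; S(2,1) = 22.0300; S(2,2) = 20.0673
  k=3: S(3,0) = 25.3398; S(3,1) = 23.0822; S(3,2) = 21.0257; S(3,3) = 19.1525
Terminal payoffs V(N, i) = max(S_T - K, 0):
  V(3,0) = 4.959822; V(3,1) = 2.702217; V(3,2) = 0.645749; V(3,3) = 0.000000
Backward induction: V(k, i) = exp(-r*dt) * [p * V(k+1, i) + (1-p) * V(k+1, i+1)].
  V(2,0) = exp(-r*dt) * [p*4.959822 + (1-p)*2.702217] = 3.824487
  V(2,1) = exp(-r*dt) * [p*2.702217 + (1-p)*0.645749] = 1.669796
  V(2,2) = exp(-r*dt) * [p*0.645749 + (1-p)*0.000000] = 0.321757
  V(1,0) = exp(-r*dt) * [p*3.824487 + (1-p)*1.669796] = 2.741790
  V(1,1) = exp(-r*dt) * [p*1.669796 + (1-p)*0.321757] = 0.993131
  V(0,0) = exp(-r*dt) * [p*2.741790 + (1-p)*0.993131] = 1.863469

Answer: Price = V(0,0) = 1.8635


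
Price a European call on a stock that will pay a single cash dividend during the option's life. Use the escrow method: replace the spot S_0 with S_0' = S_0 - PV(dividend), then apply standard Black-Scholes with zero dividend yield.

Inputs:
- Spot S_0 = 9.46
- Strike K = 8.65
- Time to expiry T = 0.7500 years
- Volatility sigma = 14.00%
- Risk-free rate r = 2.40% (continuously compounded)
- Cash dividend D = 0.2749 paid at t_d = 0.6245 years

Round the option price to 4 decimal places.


Answer: Price = 0.8605

Derivation:
PV(D) = D * exp(-r * t_d) = 0.2749 * 0.98512376 = 0.27081052
S_0' = S_0 - PV(D) = 9.4600 - 0.27081052 = 9.18918948
d1 = (ln(S_0'/K) + (r + sigma^2/2)*T) / (sigma*sqrt(T)) = 0.70781836
d2 = d1 - sigma*sqrt(T) = 0.58657480
exp(-rT) = 0.98216103
N(d1) = 0.76047097; N(d2) = 0.72125535
C = S_0' * N(d1) - K * exp(-rT) * N(d2) = 9.18918948 * 0.76047097 - 8.6500 * 0.98216103 * 0.72125535 = 0.8605


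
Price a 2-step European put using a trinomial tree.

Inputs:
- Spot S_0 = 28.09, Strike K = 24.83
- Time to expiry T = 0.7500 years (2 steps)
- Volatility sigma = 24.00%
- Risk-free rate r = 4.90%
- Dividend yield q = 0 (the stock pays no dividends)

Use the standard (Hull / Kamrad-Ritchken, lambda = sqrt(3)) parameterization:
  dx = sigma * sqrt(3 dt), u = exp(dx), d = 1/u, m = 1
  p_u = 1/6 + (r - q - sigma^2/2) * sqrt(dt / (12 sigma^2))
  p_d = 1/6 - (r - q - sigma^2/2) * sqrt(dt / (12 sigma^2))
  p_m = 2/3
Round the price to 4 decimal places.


dt = T/N = 0.375000; dx = sigma*sqrt(3*dt) = 0.254558
u = exp(dx) = 1.289892; d = 1/u = 0.775259
p_u = 0.181545, p_m = 0.666667, p_d = 0.151788
Discount per step: exp(-r*dt) = 0.981793
Stock lattice S(k, j) with j the centered position index:
  k=0: S(0,+0) = 28.0900
  k=1: S(1,-1) = 21.7770; S(1,+0) = 28.0900; S(1,+1) = 36.2331
  k=2: S(2,-2) = 16.8828; S(2,-1) = 21.7770; S(2,+0) = 28.0900; S(2,+1) = 36.2331; S(2,+2) = 46.7367
Terminal payoffs V(N, j) = max(K - S_T, 0):
  V(2,-2) = 7.947176; V(2,-1) = 3.052982; V(2,+0) = 0.000000; V(2,+1) = 0.000000; V(2,+2) = 0.000000
Backward induction: V(k, j) = exp(-r*dt) * [p_u * V(k+1, j+1) + p_m * V(k+1, j) + p_d * V(k+1, j-1)]
  V(1,-1) = exp(-r*dt) * [p_u*0.000000 + p_m*3.052982 + p_d*7.947176] = 3.182586
  V(1,+0) = exp(-r*dt) * [p_u*0.000000 + p_m*0.000000 + p_d*3.052982] = 0.454969
  V(1,+1) = exp(-r*dt) * [p_u*0.000000 + p_m*0.000000 + p_d*0.000000] = 0.000000
  V(0,+0) = exp(-r*dt) * [p_u*0.000000 + p_m*0.454969 + p_d*3.182586] = 0.772073

Answer: Price = V(0,0) = 0.7721


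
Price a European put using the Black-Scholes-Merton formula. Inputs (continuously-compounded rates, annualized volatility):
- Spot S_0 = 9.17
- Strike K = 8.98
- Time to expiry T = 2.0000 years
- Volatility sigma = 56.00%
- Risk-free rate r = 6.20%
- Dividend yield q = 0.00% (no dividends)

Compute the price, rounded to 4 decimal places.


d1 = (ln(S/K) + (r - q + 0.5*sigma^2) * T) / (sigma * sqrt(T)) = 0.57899091
d2 = d1 - sigma * sqrt(T) = -0.21296869
exp(-rT) = 0.88337984; exp(-qT) = 1.00000000
P = K * exp(-rT) * N(-d2) - S_0 * exp(-qT) * N(-d1)
N(-d1) = 0.28129765; N(-d2) = 0.58432431
P = 8.9800 * 0.88337984 * 0.58432431 - 9.1700 * 1.00000000 * 0.28129765 = 2.0558

Answer: Price = 2.0558


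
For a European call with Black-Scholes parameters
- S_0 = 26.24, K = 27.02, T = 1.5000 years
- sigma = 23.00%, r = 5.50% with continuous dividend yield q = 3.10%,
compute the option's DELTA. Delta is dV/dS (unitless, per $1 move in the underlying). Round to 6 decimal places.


Answer: Delta = 0.539704

Derivation:
d1 = 0.1646576525; d2 = -0.1170336679
phi(d1) = 0.3935706816; exp(-qT) = 0.9545645606; exp(-rT) = 0.9208114379
N(d1) = 0.5653932748
Delta = exp(-qT) * N(d1) = 0.9545645606 * 0.5653932748 = 0.539704


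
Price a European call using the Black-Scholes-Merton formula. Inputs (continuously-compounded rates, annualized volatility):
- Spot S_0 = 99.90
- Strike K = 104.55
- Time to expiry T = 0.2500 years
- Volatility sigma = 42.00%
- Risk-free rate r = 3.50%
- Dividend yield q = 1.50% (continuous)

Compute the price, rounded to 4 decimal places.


Answer: Price = 6.5951

Derivation:
d1 = (ln(S/K) + (r - q + 0.5*sigma^2) * T) / (sigma * sqrt(T)) = -0.08783686
d2 = d1 - sigma * sqrt(T) = -0.29783686
exp(-rT) = 0.99128817; exp(-qT) = 0.99625702
C = S_0 * exp(-qT) * N(d1) - K * exp(-rT) * N(d2)
N(d1) = 0.46500317; N(d2) = 0.38291384
C = 99.9000 * 0.99625702 * 0.46500317 - 104.5500 * 0.99128817 * 0.38291384 = 6.5951


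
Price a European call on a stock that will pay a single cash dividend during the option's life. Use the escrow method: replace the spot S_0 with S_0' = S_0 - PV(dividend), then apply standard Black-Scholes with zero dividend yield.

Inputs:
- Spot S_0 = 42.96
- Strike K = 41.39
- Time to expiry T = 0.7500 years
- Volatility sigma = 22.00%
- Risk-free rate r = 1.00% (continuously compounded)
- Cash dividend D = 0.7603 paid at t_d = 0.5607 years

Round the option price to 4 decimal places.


Answer: Price = 3.7535

Derivation:
PV(D) = D * exp(-r * t_d) = 0.7603 * 0.99440869 = 0.75604893
S_0' = S_0 - PV(D) = 42.9600 - 0.75604893 = 42.20395107
d1 = (ln(S_0'/K) + (r + sigma^2/2)*T) / (sigma*sqrt(T)) = 0.23684240
d2 = d1 - sigma*sqrt(T) = 0.04631681
exp(-rT) = 0.99252805
N(d1) = 0.59361047; N(d2) = 0.51847113
C = S_0' * N(d1) - K * exp(-rT) * N(d2) = 42.20395107 * 0.59361047 - 41.3900 * 0.99252805 * 0.51847113 = 3.7535


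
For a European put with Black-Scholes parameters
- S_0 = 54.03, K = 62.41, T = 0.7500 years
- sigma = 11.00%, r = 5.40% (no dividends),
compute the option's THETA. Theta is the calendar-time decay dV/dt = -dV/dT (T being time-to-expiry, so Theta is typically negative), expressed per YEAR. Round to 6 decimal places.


Answer: Theta = 2.025785

Derivation:
d1 = -1.0407900765; d2 = -1.1360528709
phi(d1) = 0.2321061370; exp(-qT) = 1.0000000000; exp(-rT) = 0.9603091645
Theta = -S*exp(-qT)*phi(d1)*sigma/(2*sqrt(T)) + r*K*exp(-rT)*N(-d2) - q*S*exp(-qT)*N(-d1)
N(-d1) = 0.8510135067; N(-d2) = 0.8720327812; sqrt(T) = 0.8660254038
Term 1 = -54.0300 * 1.0000000000 * 0.2321061370 * 0.1100 / (2 * 0.8660254038) = -0.7964410732
Term 2 = 0.0540 * 62.4100 * 0.9603091645 * 0.8720327812 = 2.8222262500
Term 3 = 0 (no dividend yield, q = 0)
Theta = -0.7964410732 + (2.8222262500) + (0.0000000000) = 2.025785


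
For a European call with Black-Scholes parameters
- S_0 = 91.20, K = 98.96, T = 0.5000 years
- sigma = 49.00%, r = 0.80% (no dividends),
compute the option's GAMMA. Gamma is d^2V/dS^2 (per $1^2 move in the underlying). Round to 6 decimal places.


d1 = -0.0508996559; d2 = -0.3973819787
phi(d1) = 0.3984258301; exp(-qT) = 1.0000000000; exp(-rT) = 0.9960079893
Gamma = exp(-qT) * phi(d1) / (S * sigma * sqrt(T)) = 1.0000000000 * 0.3984258301 / (91.2000 * 0.4900 * 0.7071067812) = 0.012609

Answer: Gamma = 0.012609


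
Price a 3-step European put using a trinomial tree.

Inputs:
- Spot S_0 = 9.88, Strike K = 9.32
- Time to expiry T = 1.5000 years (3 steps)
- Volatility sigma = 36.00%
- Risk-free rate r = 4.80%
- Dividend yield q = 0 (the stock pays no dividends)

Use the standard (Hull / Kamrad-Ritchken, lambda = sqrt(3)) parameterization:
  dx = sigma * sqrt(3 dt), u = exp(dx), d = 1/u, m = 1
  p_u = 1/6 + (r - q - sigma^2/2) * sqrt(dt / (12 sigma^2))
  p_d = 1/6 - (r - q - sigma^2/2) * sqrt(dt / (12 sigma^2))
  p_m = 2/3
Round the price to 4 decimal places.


dt = T/N = 0.500000; dx = sigma*sqrt(3*dt) = 0.440908
u = exp(dx) = 1.554118; d = 1/u = 0.643452
p_u = 0.157141, p_m = 0.666667, p_d = 0.176192
Discount per step: exp(-r*dt) = 0.976286
Stock lattice S(k, j) with j the centered position index:
  k=0: S(0,+0) = 9.8800
  k=1: S(1,-1) = 6.3573; S(1,+0) = 9.8800; S(1,+1) = 15.3547
  k=2: S(2,-2) = 4.0906; S(2,-1) = 6.3573; S(2,+0) = 9.8800; S(2,+1) = 15.3547; S(2,+2) = 23.8630
  k=3: S(3,-3) = 2.6321; S(3,-2) = 4.0906; S(3,-1) = 6.3573; S(3,+0) = 9.8800; S(3,+1) = 15.3547; S(3,+2) = 23.8630; S(3,+3) = 37.0859
Terminal payoffs V(N, j) = max(K - S_T, 0):
  V(3,-3) = 6.687884; V(3,-2) = 5.229381; V(3,-1) = 2.962696; V(3,+0) = 0.000000; V(3,+1) = 0.000000; V(3,+2) = 0.000000; V(3,+3) = 0.000000
Backward induction: V(k, j) = exp(-r*dt) * [p_u * V(k+1, j+1) + p_m * V(k+1, j) + p_d * V(k+1, j-1)]
  V(2,-2) = exp(-r*dt) * [p_u*2.962696 + p_m*5.229381 + p_d*6.687884] = 5.008511
  V(2,-1) = exp(-r*dt) * [p_u*0.000000 + p_m*2.962696 + p_d*5.229381] = 2.827820
  V(2,+0) = exp(-r*dt) * [p_u*0.000000 + p_m*0.000000 + p_d*2.962696] = 0.509626
  V(2,+1) = exp(-r*dt) * [p_u*0.000000 + p_m*0.000000 + p_d*0.000000] = 0.000000
  V(2,+2) = exp(-r*dt) * [p_u*0.000000 + p_m*0.000000 + p_d*0.000000] = 0.000000
  V(1,-1) = exp(-r*dt) * [p_u*0.509626 + p_m*2.827820 + p_d*5.008511] = 2.780226
  V(1,+0) = exp(-r*dt) * [p_u*0.000000 + p_m*0.509626 + p_d*2.827820] = 0.818119
  V(1,+1) = exp(-r*dt) * [p_u*0.000000 + p_m*0.000000 + p_d*0.509626] = 0.087663
  V(0,+0) = exp(-r*dt) * [p_u*0.087663 + p_m*0.818119 + p_d*2.780226] = 1.024165

Answer: Price = V(0,0) = 1.0242


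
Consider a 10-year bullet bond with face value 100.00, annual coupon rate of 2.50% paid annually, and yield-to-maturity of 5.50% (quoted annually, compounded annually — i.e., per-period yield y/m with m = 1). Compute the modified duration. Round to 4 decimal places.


Coupon per period c = face * coupon_rate / m = 2.500000
Periods per year m = 1; per-period yield y/m = 0.055000
Number of cashflows N = 10
Cashflows (t years, CF_t, discount factor 1/(1+y/m)^(m*t), PV):
  t = 1.0000: CF_t = 2.500000, DF = 0.947867, PV = 2.369668
  t = 2.0000: CF_t = 2.500000, DF = 0.898452, PV = 2.246131
  t = 3.0000: CF_t = 2.500000, DF = 0.851614, PV = 2.129034
  t = 4.0000: CF_t = 2.500000, DF = 0.807217, PV = 2.018042
  t = 5.0000: CF_t = 2.500000, DF = 0.765134, PV = 1.912836
  t = 6.0000: CF_t = 2.500000, DF = 0.725246, PV = 1.813115
  t = 7.0000: CF_t = 2.500000, DF = 0.687437, PV = 1.718592
  t = 8.0000: CF_t = 2.500000, DF = 0.651599, PV = 1.628997
  t = 9.0000: CF_t = 2.500000, DF = 0.617629, PV = 1.544073
  t = 10.0000: CF_t = 102.500000, DF = 0.585431, PV = 60.006634
Price P = sum_t PV_t = 77.387123
First compute Macaulay numerator sum_t t * PV_t:
  t * PV_t at t = 1.0000: 2.369668
  t * PV_t at t = 2.0000: 4.492262
  t * PV_t at t = 3.0000: 6.387102
  t * PV_t at t = 4.0000: 8.072167
  t * PV_t at t = 5.0000: 9.564179
  t * PV_t at t = 6.0000: 10.878687
  t * PV_t at t = 7.0000: 12.030144
  t * PV_t at t = 8.0000: 13.031977
  t * PV_t at t = 9.0000: 13.896658
  t * PV_t at t = 10.0000: 600.066344
Macaulay duration D = 680.789191 / 77.387123 = 8.797190
Modified duration = D / (1 + y/m) = 8.797190 / (1 + 0.055000) = 8.338568

Answer: Modified duration = 8.3386


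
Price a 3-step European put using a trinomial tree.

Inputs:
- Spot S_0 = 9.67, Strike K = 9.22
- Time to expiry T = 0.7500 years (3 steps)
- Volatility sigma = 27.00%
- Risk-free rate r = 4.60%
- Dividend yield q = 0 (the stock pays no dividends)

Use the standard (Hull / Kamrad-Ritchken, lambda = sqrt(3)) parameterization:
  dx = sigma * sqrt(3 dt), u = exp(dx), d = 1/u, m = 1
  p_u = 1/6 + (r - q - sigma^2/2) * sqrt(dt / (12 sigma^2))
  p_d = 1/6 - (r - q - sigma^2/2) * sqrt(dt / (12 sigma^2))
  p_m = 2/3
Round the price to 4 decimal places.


Answer: Price = V(0,0) = 0.5238

Derivation:
dt = T/N = 0.250000; dx = sigma*sqrt(3*dt) = 0.233827
u = exp(dx) = 1.263426; d = 1/u = 0.791499
p_u = 0.171772, p_m = 0.666667, p_d = 0.161561
Discount per step: exp(-r*dt) = 0.988566
Stock lattice S(k, j) with j the centered position index:
  k=0: S(0,+0) = 9.6700
  k=1: S(1,-1) = 7.6538; S(1,+0) = 9.6700; S(1,+1) = 12.2173
  k=2: S(2,-2) = 6.0580; S(2,-1) = 7.6538; S(2,+0) = 9.6700; S(2,+1) = 12.2173; S(2,+2) = 15.4357
  k=3: S(3,-3) = 4.7949; S(3,-2) = 6.0580; S(3,-1) = 7.6538; S(3,+0) = 9.6700; S(3,+1) = 12.2173; S(3,+2) = 15.4357; S(3,+3) = 19.5018
Terminal payoffs V(N, j) = max(K - S_T, 0):
  V(3,-3) = 4.425125; V(3,-2) = 3.162031; V(3,-1) = 1.566206; V(3,+0) = 0.000000; V(3,+1) = 0.000000; V(3,+2) = 0.000000; V(3,+3) = 0.000000
Backward induction: V(k, j) = exp(-r*dt) * [p_u * V(k+1, j+1) + p_m * V(k+1, j) + p_d * V(k+1, j-1)]
  V(2,-2) = exp(-r*dt) * [p_u*1.566206 + p_m*3.162031 + p_d*4.425125] = 3.056626
  V(2,-1) = exp(-r*dt) * [p_u*0.000000 + p_m*1.566206 + p_d*3.162031] = 1.537220
  V(2,+0) = exp(-r*dt) * [p_u*0.000000 + p_m*0.000000 + p_d*1.566206] = 0.250145
  V(2,+1) = exp(-r*dt) * [p_u*0.000000 + p_m*0.000000 + p_d*0.000000] = 0.000000
  V(2,+2) = exp(-r*dt) * [p_u*0.000000 + p_m*0.000000 + p_d*0.000000] = 0.000000
  V(1,-1) = exp(-r*dt) * [p_u*0.250145 + p_m*1.537220 + p_d*3.056626] = 1.543758
  V(1,+0) = exp(-r*dt) * [p_u*0.000000 + p_m*0.250145 + p_d*1.537220] = 0.410372
  V(1,+1) = exp(-r*dt) * [p_u*0.000000 + p_m*0.000000 + p_d*0.250145] = 0.039952
  V(0,+0) = exp(-r*dt) * [p_u*0.039952 + p_m*0.410372 + p_d*1.543758] = 0.523797


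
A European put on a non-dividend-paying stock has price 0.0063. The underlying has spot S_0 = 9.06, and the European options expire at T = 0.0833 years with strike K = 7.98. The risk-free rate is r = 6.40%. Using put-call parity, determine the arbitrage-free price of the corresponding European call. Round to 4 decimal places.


Answer: Call price = 1.1287

Derivation:
Put-call parity: C - P = S_0 * exp(-qT) - K * exp(-rT).
S_0 * exp(-qT) = 9.0600 * 1.00000000 = 9.06000000
K * exp(-rT) = 7.9800 * 0.99468299 = 7.93757023
C = P + S*exp(-qT) - K*exp(-rT)
C = 0.0063 + 9.06000000 - 7.93757023 = 1.1287


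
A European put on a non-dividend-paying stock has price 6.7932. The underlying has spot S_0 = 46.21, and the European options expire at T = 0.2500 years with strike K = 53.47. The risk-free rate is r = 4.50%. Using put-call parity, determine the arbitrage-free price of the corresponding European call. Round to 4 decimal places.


Put-call parity: C - P = S_0 * exp(-qT) - K * exp(-rT).
S_0 * exp(-qT) = 46.2100 * 1.00000000 = 46.21000000
K * exp(-rT) = 53.4700 * 0.98881304 = 52.87183350
C = P + S*exp(-qT) - K*exp(-rT)
C = 6.7932 + 46.21000000 - 52.87183350 = 0.1314

Answer: Call price = 0.1314


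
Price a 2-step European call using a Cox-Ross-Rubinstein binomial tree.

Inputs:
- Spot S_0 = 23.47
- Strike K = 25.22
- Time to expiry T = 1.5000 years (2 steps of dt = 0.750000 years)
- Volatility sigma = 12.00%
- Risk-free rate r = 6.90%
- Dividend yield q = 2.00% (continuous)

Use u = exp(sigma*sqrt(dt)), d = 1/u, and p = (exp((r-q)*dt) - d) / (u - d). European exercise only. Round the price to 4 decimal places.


dt = T/N = 0.750000
u = exp(sigma*sqrt(dt)) = 1.109515; d = 1/u = 0.901295
p = (exp((r-q)*dt) - d) / (u - d) = 0.653821
Discount per step: exp(-r*dt) = 0.949566
Stock lattice S(k, i) with i counting down-moves:
  k=0: S(0,0) = 23.4700
  k=1: S(1,0) = 26.0403; S(1,1) = 21.1534
  k=2: S(2,0) = 28.8921; S(2,1) = 23.4700; S(2,2) = 19.0654
Terminal payoffs V(N, i) = max(S_T - K, 0):
  V(2,0) = 3.672126; V(2,1) = 0.000000; V(2,2) = 0.000000
Backward induction: V(k, i) = exp(-r*dt) * [p * V(k+1, i) + (1-p) * V(k+1, i+1)].
  V(1,0) = exp(-r*dt) * [p*3.672126 + (1-p)*0.000000] = 2.279828
  V(1,1) = exp(-r*dt) * [p*0.000000 + (1-p)*0.000000] = 0.000000
  V(0,0) = exp(-r*dt) * [p*2.279828 + (1-p)*0.000000] = 1.415424

Answer: Price = V(0,0) = 1.4154


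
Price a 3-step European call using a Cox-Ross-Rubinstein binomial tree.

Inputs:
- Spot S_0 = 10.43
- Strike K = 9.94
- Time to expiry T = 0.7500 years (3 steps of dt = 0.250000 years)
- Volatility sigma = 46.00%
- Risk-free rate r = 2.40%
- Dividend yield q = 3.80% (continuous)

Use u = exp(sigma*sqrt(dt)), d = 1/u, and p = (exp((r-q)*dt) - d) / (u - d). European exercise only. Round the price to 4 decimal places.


Answer: Price = V(0,0) = 1.8835

Derivation:
dt = T/N = 0.250000
u = exp(sigma*sqrt(dt)) = 1.258600; d = 1/u = 0.794534
p = (exp((r-q)*dt) - d) / (u - d) = 0.435223
Discount per step: exp(-r*dt) = 0.994018
Stock lattice S(k, i) with i counting down-moves:
  k=0: S(0,0) = 10.4300
  k=1: S(1,0) = 13.1272; S(1,1) = 8.2870
  k=2: S(2,0) = 16.5219; S(2,1) = 10.4300; S(2,2) = 6.5843
  k=3: S(3,0) = 20.7945; S(3,1) = 13.1272; S(3,2) = 8.2870; S(3,3) = 5.2314
Terminal payoffs V(N, i) = max(S_T - K, 0):
  V(3,0) = 10.854453; V(3,1) = 3.187198; V(3,2) = 0.000000; V(3,3) = 0.000000
Backward induction: V(k, i) = exp(-r*dt) * [p * V(k+1, i) + (1-p) * V(k+1, i+1)].
  V(2,0) = exp(-r*dt) * [p*10.854453 + (1-p)*3.187198] = 6.485138
  V(2,1) = exp(-r*dt) * [p*3.187198 + (1-p)*0.000000] = 1.378845
  V(2,2) = exp(-r*dt) * [p*0.000000 + (1-p)*0.000000] = 0.000000
  V(1,0) = exp(-r*dt) * [p*6.485138 + (1-p)*1.378845] = 3.579680
  V(1,1) = exp(-r*dt) * [p*1.378845 + (1-p)*0.000000] = 0.596516
  V(0,0) = exp(-r*dt) * [p*3.579680 + (1-p)*0.596516] = 1.883523


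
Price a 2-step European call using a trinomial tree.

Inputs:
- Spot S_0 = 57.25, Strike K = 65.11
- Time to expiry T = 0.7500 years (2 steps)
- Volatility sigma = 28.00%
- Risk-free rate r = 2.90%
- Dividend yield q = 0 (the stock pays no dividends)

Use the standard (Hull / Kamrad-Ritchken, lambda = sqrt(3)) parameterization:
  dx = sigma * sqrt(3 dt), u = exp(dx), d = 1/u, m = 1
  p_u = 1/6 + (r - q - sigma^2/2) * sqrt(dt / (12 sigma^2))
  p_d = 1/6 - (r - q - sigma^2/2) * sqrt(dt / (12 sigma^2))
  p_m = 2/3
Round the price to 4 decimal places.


Answer: Price = V(0,0) = 3.4644

Derivation:
dt = T/N = 0.375000; dx = sigma*sqrt(3*dt) = 0.296985
u = exp(dx) = 1.345795; d = 1/u = 0.743055
p_u = 0.160227, p_m = 0.666667, p_d = 0.173106
Discount per step: exp(-r*dt) = 0.989184
Stock lattice S(k, j) with j the centered position index:
  k=0: S(0,+0) = 57.2500
  k=1: S(1,-1) = 42.5399; S(1,+0) = 57.2500; S(1,+1) = 77.0468
  k=2: S(2,-2) = 31.6095; S(2,-1) = 42.5399; S(2,+0) = 57.2500; S(2,+1) = 77.0468; S(2,+2) = 103.6891
Terminal payoffs V(N, j) = max(S_T - K, 0):
  V(2,-2) = 0.000000; V(2,-1) = 0.000000; V(2,+0) = 0.000000; V(2,+1) = 11.936758; V(2,+2) = 38.579135
Backward induction: V(k, j) = exp(-r*dt) * [p_u * V(k+1, j+1) + p_m * V(k+1, j) + p_d * V(k+1, j-1)]
  V(1,-1) = exp(-r*dt) * [p_u*0.000000 + p_m*0.000000 + p_d*0.000000] = 0.000000
  V(1,+0) = exp(-r*dt) * [p_u*11.936758 + p_m*0.000000 + p_d*0.000000] = 1.891904
  V(1,+1) = exp(-r*dt) * [p_u*38.579135 + p_m*11.936758 + p_d*0.000000] = 13.986325
  V(0,+0) = exp(-r*dt) * [p_u*13.986325 + p_m*1.891904 + p_d*0.000000] = 3.464374


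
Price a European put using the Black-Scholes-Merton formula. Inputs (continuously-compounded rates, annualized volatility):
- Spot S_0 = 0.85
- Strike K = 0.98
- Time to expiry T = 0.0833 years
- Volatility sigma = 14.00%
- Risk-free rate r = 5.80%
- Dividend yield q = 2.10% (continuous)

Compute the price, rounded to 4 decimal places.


Answer: Price = 0.1268

Derivation:
d1 = (ln(S/K) + (r - q + 0.5*sigma^2) * T) / (sigma * sqrt(T)) = -3.42563707
d2 = d1 - sigma * sqrt(T) = -3.46604351
exp(-rT) = 0.99518025; exp(-qT) = 0.99825223
P = K * exp(-rT) * N(-d2) - S_0 * exp(-qT) * N(-d1)
N(-d1) = 0.99969332; N(-d2) = 0.99973591
P = 0.9800 * 0.99518025 * 0.99973591 - 0.8500 * 0.99825223 * 0.99969332 = 0.1268


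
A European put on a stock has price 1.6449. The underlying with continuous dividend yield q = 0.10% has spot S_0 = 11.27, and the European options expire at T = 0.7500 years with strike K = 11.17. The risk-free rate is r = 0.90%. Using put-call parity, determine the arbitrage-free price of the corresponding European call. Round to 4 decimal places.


Put-call parity: C - P = S_0 * exp(-qT) - K * exp(-rT).
S_0 * exp(-qT) = 11.2700 * 0.99925028 = 11.26155067
K * exp(-rT) = 11.1700 * 0.99327273 = 11.09485639
C = P + S*exp(-qT) - K*exp(-rT)
C = 1.6449 + 11.26155067 - 11.09485639 = 1.8116

Answer: Call price = 1.8116


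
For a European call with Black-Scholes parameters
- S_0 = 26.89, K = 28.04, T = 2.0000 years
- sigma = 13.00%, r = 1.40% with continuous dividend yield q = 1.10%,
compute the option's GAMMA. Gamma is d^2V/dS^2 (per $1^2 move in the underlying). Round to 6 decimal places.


d1 = -0.1032244916; d2 = -0.2870722547
phi(d1) = 0.3968225081; exp(-qT) = 0.9782402351; exp(-rT) = 0.9723883668
Gamma = exp(-qT) * phi(d1) / (S * sigma * sqrt(T)) = 0.9782402351 * 0.3968225081 / (26.8900 * 0.1300 * 1.4142135624) = 0.078522

Answer: Gamma = 0.078522


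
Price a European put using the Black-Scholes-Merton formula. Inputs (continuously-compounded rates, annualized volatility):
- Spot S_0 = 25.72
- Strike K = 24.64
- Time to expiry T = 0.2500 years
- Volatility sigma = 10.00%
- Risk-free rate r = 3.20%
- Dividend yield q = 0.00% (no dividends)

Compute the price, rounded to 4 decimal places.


d1 = (ln(S/K) + (r - q + 0.5*sigma^2) * T) / (sigma * sqrt(T)) = 1.04295521
d2 = d1 - sigma * sqrt(T) = 0.99295521
exp(-rT) = 0.99203191; exp(-qT) = 1.00000000
P = K * exp(-rT) * N(-d2) - S_0 * exp(-qT) * N(-d1)
N(-d1) = 0.14848452; N(-d2) = 0.16036589
P = 24.6400 * 0.99203191 * 0.16036589 - 25.7200 * 1.00000000 * 0.14848452 = 0.1009

Answer: Price = 0.1009


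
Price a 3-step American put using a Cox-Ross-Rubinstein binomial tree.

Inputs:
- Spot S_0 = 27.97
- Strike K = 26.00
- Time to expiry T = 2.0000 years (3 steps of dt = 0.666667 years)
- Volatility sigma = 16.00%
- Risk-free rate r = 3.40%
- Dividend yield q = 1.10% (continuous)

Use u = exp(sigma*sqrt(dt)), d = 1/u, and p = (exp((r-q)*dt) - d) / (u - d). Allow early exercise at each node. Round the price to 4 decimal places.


dt = T/N = 0.666667
u = exp(sigma*sqrt(dt)) = 1.139557; d = 1/u = 0.877534
p = (exp((r-q)*dt) - d) / (u - d) = 0.526357
Discount per step: exp(-r*dt) = 0.977588
Stock lattice S(k, i) with i counting down-moves:
  k=0: S(0,0) = 27.9700
  k=1: S(1,0) = 31.8734; S(1,1) = 24.5446
  k=2: S(2,0) = 36.3216; S(2,1) = 27.9700; S(2,2) = 21.5387
  k=3: S(3,0) = 41.3905; S(3,1) = 31.8734; S(3,2) = 24.5446; S(3,3) = 18.9010
Terminal payoffs V(N, i) = max(K - S_T, 0):
  V(3,0) = 0.000000; V(3,1) = 0.000000; V(3,2) = 1.455371; V(3,3) = 7.099013
Backward induction: V(k, i) = exp(-r*dt) * [p * V(k+1, i) + (1-p) * V(k+1, i+1)]; then take max(V_cont, immediate exercise) for American.
  V(2,0) = exp(-r*dt) * [p*0.000000 + (1-p)*0.000000] = 0.000000; exercise = 0.000000; V(2,0) = max -> 0.000000
  V(2,1) = exp(-r*dt) * [p*0.000000 + (1-p)*1.455371] = 0.673878; exercise = 0.000000; V(2,1) = max -> 0.673878
  V(2,2) = exp(-r*dt) * [p*1.455371 + (1-p)*7.099013] = 4.035919; exercise = 4.461251; V(2,2) = max -> 4.461251
  V(1,0) = exp(-r*dt) * [p*0.000000 + (1-p)*0.673878] = 0.312025; exercise = 0.000000; V(1,0) = max -> 0.312025
  V(1,1) = exp(-r*dt) * [p*0.673878 + (1-p)*4.461251] = 2.412436; exercise = 1.455371; V(1,1) = max -> 2.412436
  V(0,0) = exp(-r*dt) * [p*0.312025 + (1-p)*2.412436] = 1.277581; exercise = 0.000000; V(0,0) = max -> 1.277581

Answer: Price = V(0,0) = 1.2776


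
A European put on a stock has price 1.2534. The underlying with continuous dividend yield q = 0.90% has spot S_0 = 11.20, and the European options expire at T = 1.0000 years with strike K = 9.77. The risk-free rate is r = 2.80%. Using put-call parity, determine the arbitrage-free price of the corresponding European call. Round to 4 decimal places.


Answer: Call price = 2.8528

Derivation:
Put-call parity: C - P = S_0 * exp(-qT) - K * exp(-rT).
S_0 * exp(-qT) = 11.2000 * 0.99104038 = 11.09965224
K * exp(-rT) = 9.7700 * 0.97238837 = 9.50023434
C = P + S*exp(-qT) - K*exp(-rT)
C = 1.2534 + 11.09965224 - 9.50023434 = 2.8528


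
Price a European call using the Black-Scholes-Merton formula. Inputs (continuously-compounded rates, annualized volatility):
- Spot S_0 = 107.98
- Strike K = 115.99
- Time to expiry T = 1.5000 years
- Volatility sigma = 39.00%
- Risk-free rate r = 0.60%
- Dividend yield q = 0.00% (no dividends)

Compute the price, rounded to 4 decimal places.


Answer: Price = 17.7314

Derivation:
d1 = (ln(S/K) + (r - q + 0.5*sigma^2) * T) / (sigma * sqrt(T)) = 0.10785510
d2 = d1 - sigma * sqrt(T) = -0.36979540
exp(-rT) = 0.99104038; exp(-qT) = 1.00000000
C = S_0 * exp(-qT) * N(d1) - K * exp(-rT) * N(d2)
N(d1) = 0.54294468; N(d2) = 0.35576747
C = 107.9800 * 1.00000000 * 0.54294468 - 115.9900 * 0.99104038 * 0.35576747 = 17.7314


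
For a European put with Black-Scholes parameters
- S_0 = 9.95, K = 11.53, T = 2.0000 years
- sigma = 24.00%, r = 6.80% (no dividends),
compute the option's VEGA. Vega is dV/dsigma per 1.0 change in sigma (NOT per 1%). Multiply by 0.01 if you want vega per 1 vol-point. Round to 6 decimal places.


Answer: Vega = 5.561876

Derivation:
d1 = 0.1361776200; d2 = -0.2032336350
phi(d1) = 0.3952603152; exp(-qT) = 1.0000000000; exp(-rT) = 0.8728426325
Vega = S * exp(-qT) * phi(d1) * sqrt(T) = 9.9500 * 1.0000000000 * 0.3952603152 * 1.4142135624 = 5.561876


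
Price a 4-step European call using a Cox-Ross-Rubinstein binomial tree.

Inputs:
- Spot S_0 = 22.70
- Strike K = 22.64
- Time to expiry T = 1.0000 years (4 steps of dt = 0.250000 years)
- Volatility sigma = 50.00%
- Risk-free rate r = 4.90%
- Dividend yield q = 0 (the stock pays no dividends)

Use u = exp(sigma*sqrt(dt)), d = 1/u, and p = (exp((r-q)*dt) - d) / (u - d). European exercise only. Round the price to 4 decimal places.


dt = T/N = 0.250000
u = exp(sigma*sqrt(dt)) = 1.284025; d = 1/u = 0.778801
p = (exp((r-q)*dt) - d) / (u - d) = 0.462219
Discount per step: exp(-r*dt) = 0.987825
Stock lattice S(k, i) with i counting down-moves:
  k=0: S(0,0) = 22.7000
  k=1: S(1,0) = 29.1474; S(1,1) = 17.6788
  k=2: S(2,0) = 37.4260; S(2,1) = 22.7000; S(2,2) = 13.7682
  k=3: S(3,0) = 48.0559; S(3,1) = 29.1474; S(3,2) = 17.6788; S(3,3) = 10.7227
  k=4: S(4,0) = 61.7050; S(4,1) = 37.4260; S(4,2) = 22.7000; S(4,3) = 13.7682; S(4,4) = 8.3509
Terminal payoffs V(N, i) = max(S_T - K, 0):
  V(4,0) = 39.064998; V(4,1) = 14.785973; V(4,2) = 0.060000; V(4,3) = 0.000000; V(4,4) = 0.000000
Backward induction: V(k, i) = exp(-r*dt) * [p * V(k+1, i) + (1-p) * V(k+1, i+1)].
  V(3,0) = exp(-r*dt) * [p*39.064998 + (1-p)*14.785973] = 25.691549
  V(3,1) = exp(-r*dt) * [p*14.785973 + (1-p)*0.060000] = 6.783025
  V(3,2) = exp(-r*dt) * [p*0.060000 + (1-p)*0.000000] = 0.027395
  V(3,3) = exp(-r*dt) * [p*0.000000 + (1-p)*0.000000] = 0.000000
  V(2,0) = exp(-r*dt) * [p*25.691549 + (1-p)*6.783025] = 15.333913
  V(2,1) = exp(-r*dt) * [p*6.783025 + (1-p)*0.027395] = 3.111626
  V(2,2) = exp(-r*dt) * [p*0.027395 + (1-p)*0.000000] = 0.012509
  V(1,0) = exp(-r*dt) * [p*15.333913 + (1-p)*3.111626] = 8.654335
  V(1,1) = exp(-r*dt) * [p*3.111626 + (1-p)*0.012509] = 1.427387
  V(0,0) = exp(-r*dt) * [p*8.654335 + (1-p)*1.427387] = 4.709772

Answer: Price = V(0,0) = 4.7098


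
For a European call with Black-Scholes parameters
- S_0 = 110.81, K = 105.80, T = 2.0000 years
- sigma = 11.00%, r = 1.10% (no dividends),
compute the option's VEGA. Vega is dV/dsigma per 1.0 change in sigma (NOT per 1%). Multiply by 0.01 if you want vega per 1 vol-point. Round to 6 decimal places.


Answer: Vega = 54.707801

Derivation:
d1 = 0.5166154511; d2 = 0.3610519592
phi(d1) = 0.3491043880; exp(-qT) = 1.0000000000; exp(-rT) = 0.9782402351
Vega = S * exp(-qT) * phi(d1) * sqrt(T) = 110.8100 * 1.0000000000 * 0.3491043880 * 1.4142135624 = 54.707801
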